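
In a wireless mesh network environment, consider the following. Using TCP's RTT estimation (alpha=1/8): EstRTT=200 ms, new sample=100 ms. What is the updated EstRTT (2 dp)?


Given: EstRTT = 200 ms, SampleRTT = 100 ms, alpha = 1/8
New EstRTT = (1 - alpha) * EstRTT + alpha * SampleRTT
(7/8) * 200 = 175
(1/8) * 100 = 12.5
New EstRTT = 175 + 12.5 = 187.5 ms -> 187.50 ms (2 dp)

187.50


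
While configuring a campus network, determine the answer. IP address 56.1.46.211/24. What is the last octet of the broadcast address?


Given: IP = 56.1.46.211, prefix = /24
Host bits = 32 - 24 = 8
Network last octet = 211 AND mask = 0
Host part size = 2^8 - 1 = 255
Broadcast last octet = 0 OR 255 = 255

255


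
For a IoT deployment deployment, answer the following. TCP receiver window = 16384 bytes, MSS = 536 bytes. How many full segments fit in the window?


Given: RWND = 16384 bytes, MSS = 536 bytes
Full segments = floor(RWND / MSS)
Full segments = floor(16384 / 536)
Full segments = floor(30.5672) = 30

30


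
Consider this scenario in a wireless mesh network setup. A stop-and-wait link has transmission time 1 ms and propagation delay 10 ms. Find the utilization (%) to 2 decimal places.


Given: Ttrans = 1 ms, Tprop = 10 ms
RTT = 2 * Tprop = 2 * 10 = 20 ms
U = Ttrans / (Ttrans + RTT)
U = 1 / (1 + 20)
U = 1 / 21 = 0.047619
U% = 4.76%

4.76


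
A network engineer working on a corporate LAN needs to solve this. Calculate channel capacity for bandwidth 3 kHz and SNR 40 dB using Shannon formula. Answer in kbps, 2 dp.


Given: B = 3 kHz, SNR = 40 dB
SNR linear = 10^(40/10) = 10000
1 + SNR = 10001
log2(10001) = 13.2878566418
C = 3 * 1000 * 13.2878566418 = 39863.5699 bps
C = 39.863570 kbps -> 39.86 kbps (2 dp)

39.86


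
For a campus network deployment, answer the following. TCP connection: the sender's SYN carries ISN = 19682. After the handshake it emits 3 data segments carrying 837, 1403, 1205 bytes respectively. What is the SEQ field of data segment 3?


The SYN occupies sequence number ISN = 19682, so the first data byte is ISN + 1 = 19683.
SEQ of data segment i = (ISN + 1) + sum of payload sizes of segments 1..i-1.
Segment 1: SEQ = 19683, payload = 837 bytes
Segment 2: SEQ = 20520, payload = 1403 bytes
Segment 3: SEQ = 21923, payload = 1205 bytes
SEQ of segment 3 = 19683 + 837 + 1403 = 21923

21923


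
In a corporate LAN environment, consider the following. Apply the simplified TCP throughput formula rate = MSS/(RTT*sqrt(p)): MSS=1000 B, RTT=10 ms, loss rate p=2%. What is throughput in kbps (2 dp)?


Given: MSS = 1000 bytes, RTT = 10 ms, loss = 2%
RTT in seconds = 10 / 1000 = 0.01
Loss rate = 2% = 0.02
sqrt(loss) = sqrt(0.02) = 0.141421356237
Throughput (bytes/s) = 1000 / (0.01 * 0.141421356237) = 707106.7812
Throughput (kbps) = 707106.7812 * 8 / 1000 = 5656.854249 -> 5656.85 kbps (2 dp)

5656.85


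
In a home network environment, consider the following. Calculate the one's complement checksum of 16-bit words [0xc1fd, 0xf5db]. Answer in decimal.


Given words: [0xc1fd, 0xf5db]
Step 1: Sum all words
Raw sum = 49661 + 62939 = 112600
Step 2: Fold carry: (47064 + 1) = 47065
One's complement = ~47065 & 0xFFFF = 18470

18470


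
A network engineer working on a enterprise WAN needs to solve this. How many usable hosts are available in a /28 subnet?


Given: subnet mask /28
Host bits = 32 - 28 = 4
Total addresses = 2^4 = 16
Usable hosts = 16 - 2 (network + broadcast) = 14

14


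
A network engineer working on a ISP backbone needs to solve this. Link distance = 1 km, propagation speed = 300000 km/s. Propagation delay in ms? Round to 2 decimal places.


Given: distance = 1 km, speed = 300000 km/s
Delay = distance / speed = 1 / 300000 seconds
Delay in ms = 1 * 1000 / 300000
Delay = 0.0033 ms
Rounded to 2 dp = 0.00 ms

0.00


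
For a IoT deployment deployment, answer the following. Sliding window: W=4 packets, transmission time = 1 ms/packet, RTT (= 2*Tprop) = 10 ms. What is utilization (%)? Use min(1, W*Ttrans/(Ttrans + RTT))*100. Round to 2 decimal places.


Given: W = 4, Ttrans = 1 ms, RTT = 10 ms (= 2 * Tprop, Tprop = 5 ms)
Cycle time = Ttrans + RTT = 1 + 10 = 11 ms (first packet sent until its ACK returns)
W * Ttrans = 4 * 1 = 4 ms of sending per cycle
W * Ttrans / (Ttrans + RTT) = 4 / 11 = 0.363636
U = min(1, 0.363636) = 0.363636
U% = 36.36%

36.36


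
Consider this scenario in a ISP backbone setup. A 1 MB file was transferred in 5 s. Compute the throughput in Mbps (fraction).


Given: file = 1 MB, time = 5 s
File in Mb = 1 * 8 = 8 Mb
Throughput = 8 / 5 Mbps
Throughput = 8/5 Mbps

8/5


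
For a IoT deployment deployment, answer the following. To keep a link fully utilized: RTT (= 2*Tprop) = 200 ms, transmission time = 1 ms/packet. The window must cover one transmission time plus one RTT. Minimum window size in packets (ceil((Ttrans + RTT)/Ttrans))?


Given: Ttrans = 1 ms, RTT = 200 ms (= 2 * Tprop, Tprop = 100 ms)
Time until first ACK returns = Ttrans + RTT = 1 + 200 = 201 ms
Need W * Ttrans >= Ttrans + RTT  ->  W >= (Ttrans + RTT) / Ttrans
(Ttrans + RTT) / Ttrans = 201 / 1 = 201
W_min = ceil(201) = 201

201


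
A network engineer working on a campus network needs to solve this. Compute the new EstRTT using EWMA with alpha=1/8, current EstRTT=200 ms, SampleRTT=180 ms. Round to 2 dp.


Given: EstRTT = 200 ms, SampleRTT = 180 ms, alpha = 1/8
New EstRTT = (1 - alpha) * EstRTT + alpha * SampleRTT
(7/8) * 200 = 175
(1/8) * 180 = 22.5
New EstRTT = 175 + 22.5 = 197.5 ms -> 197.50 ms (2 dp)

197.50


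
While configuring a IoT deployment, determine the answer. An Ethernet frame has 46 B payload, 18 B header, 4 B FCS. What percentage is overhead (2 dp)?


Given: payload = 46 B, header = 18 B, trailer = 4 B
Overhead bytes = header + trailer = 18 + 4 = 22
Total frame = payload + overhead = 46 + 22 = 68
Overhead % = 22 / 68 * 100 = 32.3529% -> 32.35% (2 dp)

32.35


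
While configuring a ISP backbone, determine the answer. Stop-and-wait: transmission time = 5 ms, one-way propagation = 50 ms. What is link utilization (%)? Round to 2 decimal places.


Given: Ttrans = 5 ms, Tprop = 50 ms
RTT = 2 * Tprop = 2 * 50 = 100 ms
U = Ttrans / (Ttrans + RTT)
U = 5 / (5 + 100)
U = 5 / 105 = 0.047619
U% = 4.76%

4.76


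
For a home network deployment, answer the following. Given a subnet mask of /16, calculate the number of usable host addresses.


Given: subnet mask /16
Host bits = 32 - 16 = 16
Total addresses = 2^16 = 65536
Usable hosts = 65536 - 2 (network + broadcast) = 65534

65534


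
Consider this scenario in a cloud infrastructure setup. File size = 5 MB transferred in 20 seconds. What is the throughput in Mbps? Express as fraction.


Given: file = 5 MB, time = 20 s
File in Mb = 5 * 8 = 40 Mb
Throughput = 40 / 20 Mbps
Throughput = 2 Mbps

2


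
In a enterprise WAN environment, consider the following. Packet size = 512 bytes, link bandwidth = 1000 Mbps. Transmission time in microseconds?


Given: packet = 512 bytes, bandwidth = 1000 Mbps
Packet in bits = 512 * 8 = 4096 bits
Bandwidth = 1000 * 10^6 = 1000000000 bps
Time = 4096 / 1000000000 seconds
Time in us = 4096 * 10^6 / 1000000000 = 4.096

4.096


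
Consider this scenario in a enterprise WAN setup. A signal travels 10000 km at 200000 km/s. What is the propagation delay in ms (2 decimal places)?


Given: distance = 10000 km, speed = 200000 km/s
Delay = distance / speed = 10000 / 200000 seconds
Delay in ms = 10000 * 1000 / 200000
Delay = 50.0000 ms
Rounded to 2 dp = 50.00 ms

50.00


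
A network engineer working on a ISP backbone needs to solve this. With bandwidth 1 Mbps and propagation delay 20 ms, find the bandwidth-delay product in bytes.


Given: bandwidth = 1 Mbps, delay = 20 ms
BDP in bits = 1 * 10^6 * 20 / 1000
BDP in bits = 20000
BDP in bytes = 20000 / 8 = 2500

2500


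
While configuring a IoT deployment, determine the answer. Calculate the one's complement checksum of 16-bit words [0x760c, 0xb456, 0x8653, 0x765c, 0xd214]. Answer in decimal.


Given words: [0x760c, 0xb456, 0x8653, 0x765c, 0xd214]
Step 1: Sum all words
Raw sum = 30220 + 46166 + 34387 + 30300 + 53780 = 194853
Step 2: Fold carry: (63781 + 2) = 63783
One's complement = ~63783 & 0xFFFF = 1752

1752


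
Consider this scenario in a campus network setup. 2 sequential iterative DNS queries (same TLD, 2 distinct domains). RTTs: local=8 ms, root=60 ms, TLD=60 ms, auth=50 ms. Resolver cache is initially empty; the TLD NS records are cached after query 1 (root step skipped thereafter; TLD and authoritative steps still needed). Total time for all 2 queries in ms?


Lookup 1 (cold cache): local + root + TLD + auth = 8 + 60 + 60 + 50 = 178 ms
Lookups 2..2 (TLD NS cached -> skip root; new domain -> still ask TLD and auth): local + TLD + auth = 8 + 60 + 50 = 118 ms each
Remaining 1 lookups: 1 * 118 = 118 ms
Total = 178 + 118 = 296 ms

296


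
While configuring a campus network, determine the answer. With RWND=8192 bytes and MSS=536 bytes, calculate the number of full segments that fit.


Given: RWND = 8192 bytes, MSS = 536 bytes
Full segments = floor(RWND / MSS)
Full segments = floor(8192 / 536)
Full segments = floor(15.2836) = 15

15


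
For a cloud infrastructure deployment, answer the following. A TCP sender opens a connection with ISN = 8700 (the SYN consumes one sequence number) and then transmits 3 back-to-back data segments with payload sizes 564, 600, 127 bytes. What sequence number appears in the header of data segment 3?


The SYN occupies sequence number ISN = 8700, so the first data byte is ISN + 1 = 8701.
SEQ of data segment i = (ISN + 1) + sum of payload sizes of segments 1..i-1.
Segment 1: SEQ = 8701, payload = 564 bytes
Segment 2: SEQ = 9265, payload = 600 bytes
Segment 3: SEQ = 9865, payload = 127 bytes
SEQ of segment 3 = 8701 + 564 + 600 = 9865

9865


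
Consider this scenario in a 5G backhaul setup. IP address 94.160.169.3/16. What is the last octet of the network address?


Given: IP = 94.160.169.3, prefix = /16
Subnet mask = 255.255.0.0
Last octet of IP: 3
Last octet of mask: 0
Network last octet = 3 AND 0 = 0

0


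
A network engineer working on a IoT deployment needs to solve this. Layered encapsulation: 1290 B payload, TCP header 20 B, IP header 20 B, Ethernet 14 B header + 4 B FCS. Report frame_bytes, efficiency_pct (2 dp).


TCP segment = 1290 + 20 = 1310 B
IP packet = 1310 + 20 = 1330 B
Ethernet frame = 1330 + 14 + 4 = 1348 B
Efficiency = app / frame = 1290 / 1348 = 0.956973 = 95.6973% -> 95.70% (2 dp)

1348, 95.70


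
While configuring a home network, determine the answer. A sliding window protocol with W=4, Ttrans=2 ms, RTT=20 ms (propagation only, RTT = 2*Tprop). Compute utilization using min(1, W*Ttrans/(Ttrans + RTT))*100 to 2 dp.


Given: W = 4, Ttrans = 2 ms, RTT = 20 ms (= 2 * Tprop, Tprop = 10 ms)
Cycle time = Ttrans + RTT = 2 + 20 = 22 ms (first packet sent until its ACK returns)
W * Ttrans = 4 * 2 = 8 ms of sending per cycle
W * Ttrans / (Ttrans + RTT) = 8 / 22 = 0.363636
U = min(1, 0.363636) = 0.363636
U% = 36.36%

36.36


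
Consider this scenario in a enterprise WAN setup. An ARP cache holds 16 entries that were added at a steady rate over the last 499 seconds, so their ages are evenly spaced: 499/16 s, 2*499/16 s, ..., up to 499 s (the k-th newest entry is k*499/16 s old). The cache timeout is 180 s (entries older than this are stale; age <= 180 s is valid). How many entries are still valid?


Ages are k * 499/16 s for k = 1..16 (spacing = 31.1875 s).
Entry k is valid iff k * 499/16 <= 180 iff k <= 16 * 180 / 499 = 5.7715
n_valid = floor(5.7715) = 5
(n_stale = 16 - 5 = 11)

5


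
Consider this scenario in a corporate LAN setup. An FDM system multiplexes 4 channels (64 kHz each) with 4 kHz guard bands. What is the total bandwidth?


Given: 4 channels, 64 kHz each, guard = 4 kHz
Channel bandwidth = 4 * 64 = 256 kHz
Guard bands = 3 gaps * 4 kHz = 12 kHz
Total = 256 + 12 = 268 kHz

268


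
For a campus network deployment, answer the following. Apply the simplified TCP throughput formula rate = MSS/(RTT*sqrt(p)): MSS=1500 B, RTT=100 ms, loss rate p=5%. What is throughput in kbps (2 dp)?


Given: MSS = 1500 bytes, RTT = 100 ms, loss = 5%
RTT in seconds = 100 / 1000 = 0.1
Loss rate = 5% = 0.05
sqrt(loss) = sqrt(0.05) = 0.223606797750
Throughput (bytes/s) = 1500 / (0.1 * 0.223606797750) = 67082.0393
Throughput (kbps) = 67082.0393 * 8 / 1000 = 536.656315 -> 536.66 kbps (2 dp)

536.66


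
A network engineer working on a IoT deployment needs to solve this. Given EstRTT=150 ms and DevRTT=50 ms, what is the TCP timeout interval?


Given: EstRTT = 150 ms, DevRTT = 50 ms
Timeout = EstRTT + 4 * DevRTT
4 * DevRTT = 4 * 50 = 200
Timeout = 150 + 200 = 350 ms

350


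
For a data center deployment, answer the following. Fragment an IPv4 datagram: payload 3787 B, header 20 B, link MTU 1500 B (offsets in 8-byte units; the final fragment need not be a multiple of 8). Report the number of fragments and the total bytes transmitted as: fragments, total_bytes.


Max data per non-final fragment = floor((MTU - header)/8)*8 = floor((1500 - 20)/8)*8 = floor(1480/8)*8 = 1480 B
Final fragment needs no 8-byte alignment: it can carry up to MTU - header = 1480 B
Non-final fragments needed = ceil((payload - 1480) / 1480) = ceil(2307/1480) = ceil(1.5588) = 2
Number of fragments = 2 + 1 = 3
Fragment sizes (data): 2 * 1480 B + 827 B (last, 827 <= 1480 OK)
Total bytes sent = payload + n_frags * header = 3787 + 3*20 = 3787 + 60 = 3847 B

3, 3847


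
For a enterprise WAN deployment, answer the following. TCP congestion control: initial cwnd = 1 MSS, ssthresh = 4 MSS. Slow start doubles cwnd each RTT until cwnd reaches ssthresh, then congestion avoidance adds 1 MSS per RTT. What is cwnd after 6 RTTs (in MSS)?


RTT 0: cwnd = 1 MSS (initial)
RTT 1: cwnd = 2 MSS (slow start, doubled)
RTT 2: cwnd = 4 MSS (slow start, doubled)
RTT 3: cwnd = 5 MSS (congestion avoidance, +1)
RTT 4: cwnd = 6 MSS (congestion avoidance, +1)
RTT 5: cwnd = 7 MSS (congestion avoidance, +1)
RTT 6: cwnd = 8 MSS (congestion avoidance, +1)

8


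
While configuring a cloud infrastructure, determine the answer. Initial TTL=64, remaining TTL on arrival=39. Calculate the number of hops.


Given: initial TTL = 64, received TTL = 39
Hops = initial TTL - received TTL
Hops = 64 - 39 = 25

25


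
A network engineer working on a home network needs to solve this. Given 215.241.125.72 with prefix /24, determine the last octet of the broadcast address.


Given: IP = 215.241.125.72, prefix = /24
Host bits = 32 - 24 = 8
Network last octet = 72 AND mask = 0
Host part size = 2^8 - 1 = 255
Broadcast last octet = 0 OR 255 = 255

255


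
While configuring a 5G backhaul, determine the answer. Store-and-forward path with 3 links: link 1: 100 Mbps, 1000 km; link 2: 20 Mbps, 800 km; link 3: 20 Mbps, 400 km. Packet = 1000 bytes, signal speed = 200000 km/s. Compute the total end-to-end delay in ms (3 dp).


Packet = 1000 bytes = 8000 bits. Store-and-forward: sum (t_trans + t_prop) per link.
Link 1: t_trans = 8000/(100*10^6) s = 0.0800 ms; t_prop = 1000/200000 s = 5.0000 ms; subtotal = 5.0800 ms
Link 2: t_trans = 8000/(20*10^6) s = 0.4000 ms; t_prop = 800/200000 s = 4.0000 ms; subtotal = 4.4000 ms
Link 3: t_trans = 8000/(20*10^6) s = 0.4000 ms; t_prop = 400/200000 s = 2.0000 ms; subtotal = 2.4000 ms
End-to-end = 5.0800 + 4.4000 + 2.4000 = 11.8800 ms -> 11.880 ms (3 dp)

11.880


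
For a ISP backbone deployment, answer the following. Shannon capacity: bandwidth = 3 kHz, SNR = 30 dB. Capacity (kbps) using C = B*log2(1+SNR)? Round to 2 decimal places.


Given: B = 3 kHz, SNR = 30 dB
SNR linear = 10^(30/10) = 1000
1 + SNR = 1001
log2(1001) = 9.9672262588
C = 3 * 1000 * 9.9672262588 = 29901.6788 bps
C = 29.901679 kbps -> 29.90 kbps (2 dp)

29.90


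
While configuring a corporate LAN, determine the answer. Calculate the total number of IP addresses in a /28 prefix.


Given: CIDR prefix /28
Host bits = 32 - 28 = 4
Total addresses = 2^4 = 16

16


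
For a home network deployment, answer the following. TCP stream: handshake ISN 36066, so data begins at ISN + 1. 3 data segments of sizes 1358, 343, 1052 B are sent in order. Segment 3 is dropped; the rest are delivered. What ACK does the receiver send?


SYN uses sequence number 36066; first data byte = ISN + 1 = 36067.
Segment 1: SEQ = 36067, len = 1358 B, covers [36067, 37424]
Segment 2: SEQ = 37425, len = 343 B, covers [37425, 37767]
Segment 3: SEQ = 37768, len = 1052 B, covers [37768, 38819] [LOST]
In-order data received: bytes [36067, 37767] (segments 1..2).
Segment 3 missing -> gap begins at byte 37768.
Cumulative ACK = next expected in-order byte = 36067 + 1358 + 343 = 37768

37768


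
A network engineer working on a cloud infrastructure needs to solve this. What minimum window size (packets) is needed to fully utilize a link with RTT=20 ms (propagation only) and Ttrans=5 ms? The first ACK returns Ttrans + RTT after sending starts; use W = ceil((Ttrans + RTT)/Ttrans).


Given: Ttrans = 5 ms, RTT = 20 ms (= 2 * Tprop, Tprop = 10 ms)
Time until first ACK returns = Ttrans + RTT = 5 + 20 = 25 ms
Need W * Ttrans >= Ttrans + RTT  ->  W >= (Ttrans + RTT) / Ttrans
(Ttrans + RTT) / Ttrans = 25 / 5 = 5
W_min = ceil(5) = 5

5


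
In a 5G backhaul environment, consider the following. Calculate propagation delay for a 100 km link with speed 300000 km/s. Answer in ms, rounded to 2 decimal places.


Given: distance = 100 km, speed = 300000 km/s
Delay = distance / speed = 100 / 300000 seconds
Delay in ms = 100 * 1000 / 300000
Delay = 0.3333 ms
Rounded to 2 dp = 0.33 ms

0.33


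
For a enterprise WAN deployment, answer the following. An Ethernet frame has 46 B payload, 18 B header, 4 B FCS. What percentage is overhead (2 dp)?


Given: payload = 46 B, header = 18 B, trailer = 4 B
Overhead bytes = header + trailer = 18 + 4 = 22
Total frame = payload + overhead = 46 + 22 = 68
Overhead % = 22 / 68 * 100 = 32.3529% -> 32.35% (2 dp)

32.35


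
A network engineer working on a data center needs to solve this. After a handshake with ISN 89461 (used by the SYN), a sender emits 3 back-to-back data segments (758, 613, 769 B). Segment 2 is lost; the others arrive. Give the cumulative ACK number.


SYN uses sequence number 89461; first data byte = ISN + 1 = 89462.
Segment 1: SEQ = 89462, len = 758 B, covers [89462, 90219]
Segment 2: SEQ = 90220, len = 613 B, covers [90220, 90832] [LOST]
Segment 3: SEQ = 90833, len = 769 B, covers [90833, 91601]
In-order data received: bytes [89462, 90219] (segments 1..1).
Segment 2 missing -> gap begins at byte 90220; later segments buffered out of order.
Cumulative ACK = next expected in-order byte = 89462 + 758 = 90220

90220


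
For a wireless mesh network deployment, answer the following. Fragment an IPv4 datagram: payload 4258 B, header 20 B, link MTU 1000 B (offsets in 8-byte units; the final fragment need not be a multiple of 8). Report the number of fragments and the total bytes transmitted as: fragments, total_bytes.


Max data per non-final fragment = floor((MTU - header)/8)*8 = floor((1000 - 20)/8)*8 = floor(980/8)*8 = 976 B
Final fragment needs no 8-byte alignment: it can carry up to MTU - header = 980 B
Non-final fragments needed = ceil((payload - 980) / 976) = ceil(3278/976) = ceil(3.3586) = 4
Number of fragments = 4 + 1 = 5
Fragment sizes (data): 4 * 976 B + 354 B (last, 354 <= 980 OK)
Total bytes sent = payload + n_frags * header = 4258 + 5*20 = 4258 + 100 = 4358 B

5, 4358


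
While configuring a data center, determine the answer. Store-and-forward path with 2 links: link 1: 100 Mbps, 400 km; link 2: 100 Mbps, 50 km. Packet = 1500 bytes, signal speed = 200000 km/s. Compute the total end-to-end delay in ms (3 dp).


Packet = 1500 bytes = 12000 bits. Store-and-forward: sum (t_trans + t_prop) per link.
Link 1: t_trans = 12000/(100*10^6) s = 0.1200 ms; t_prop = 400/200000 s = 2.0000 ms; subtotal = 2.1200 ms
Link 2: t_trans = 12000/(100*10^6) s = 0.1200 ms; t_prop = 50/200000 s = 0.2500 ms; subtotal = 0.3700 ms
End-to-end = 2.1200 + 0.3700 = 2.4900 ms -> 2.490 ms (3 dp)

2.490


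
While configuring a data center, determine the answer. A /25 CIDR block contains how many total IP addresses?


Given: CIDR prefix /25
Host bits = 32 - 25 = 7
Total addresses = 2^7 = 128

128


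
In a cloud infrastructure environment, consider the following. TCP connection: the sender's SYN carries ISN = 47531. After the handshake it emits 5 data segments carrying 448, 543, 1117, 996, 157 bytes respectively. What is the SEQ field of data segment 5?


The SYN occupies sequence number ISN = 47531, so the first data byte is ISN + 1 = 47532.
SEQ of data segment i = (ISN + 1) + sum of payload sizes of segments 1..i-1.
Segment 1: SEQ = 47532, payload = 448 bytes
Segment 2: SEQ = 47980, payload = 543 bytes
Segment 3: SEQ = 48523, payload = 1117 bytes
Segment 4: SEQ = 49640, payload = 996 bytes
Segment 5: SEQ = 50636, payload = 157 bytes
SEQ of segment 5 = 47532 + 448 + 543 + 1117 + 996 = 50636

50636


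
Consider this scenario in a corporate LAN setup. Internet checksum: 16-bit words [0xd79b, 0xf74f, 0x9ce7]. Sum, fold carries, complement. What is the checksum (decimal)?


Given words: [0xd79b, 0xf74f, 0x9ce7]
Step 1: Sum all words
Raw sum = 55195 + 63311 + 40167 = 158673
Step 2: Fold carry: (27601 + 2) = 27603
One's complement = ~27603 & 0xFFFF = 37932

37932


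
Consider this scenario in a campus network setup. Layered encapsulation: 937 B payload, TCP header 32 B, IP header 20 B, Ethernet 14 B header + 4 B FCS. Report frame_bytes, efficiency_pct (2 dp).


TCP segment = 937 + 32 = 969 B
IP packet = 969 + 20 = 989 B
Ethernet frame = 989 + 14 + 4 = 1007 B
Efficiency = app / frame = 937 / 1007 = 0.930487 = 93.0487% -> 93.05% (2 dp)

1007, 93.05


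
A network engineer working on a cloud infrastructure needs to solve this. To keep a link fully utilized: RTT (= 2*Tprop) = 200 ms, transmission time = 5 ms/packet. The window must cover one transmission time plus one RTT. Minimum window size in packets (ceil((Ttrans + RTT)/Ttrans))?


Given: Ttrans = 5 ms, RTT = 200 ms (= 2 * Tprop, Tprop = 100 ms)
Time until first ACK returns = Ttrans + RTT = 5 + 200 = 205 ms
Need W * Ttrans >= Ttrans + RTT  ->  W >= (Ttrans + RTT) / Ttrans
(Ttrans + RTT) / Ttrans = 205 / 5 = 41
W_min = ceil(41) = 41

41


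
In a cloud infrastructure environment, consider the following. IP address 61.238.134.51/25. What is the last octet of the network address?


Given: IP = 61.238.134.51, prefix = /25
Subnet mask = 255.255.255.128
Last octet of IP: 51
Last octet of mask: 128
Network last octet = 51 AND 128 = 0

0


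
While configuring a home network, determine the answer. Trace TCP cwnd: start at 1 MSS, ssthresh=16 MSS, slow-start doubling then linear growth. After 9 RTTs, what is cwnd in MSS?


RTT 0: cwnd = 1 MSS (initial)
RTT 1: cwnd = 2 MSS (slow start, doubled)
RTT 2: cwnd = 4 MSS (slow start, doubled)
RTT 3: cwnd = 8 MSS (slow start, doubled)
RTT 4: cwnd = 16 MSS (slow start, doubled)
RTT 5: cwnd = 17 MSS (congestion avoidance, +1)
RTT 6: cwnd = 18 MSS (congestion avoidance, +1)
RTT 7: cwnd = 19 MSS (congestion avoidance, +1)
RTT 8: cwnd = 20 MSS (congestion avoidance, +1)
RTT 9: cwnd = 21 MSS (congestion avoidance, +1)

21


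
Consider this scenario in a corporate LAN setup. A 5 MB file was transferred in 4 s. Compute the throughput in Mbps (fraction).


Given: file = 5 MB, time = 4 s
File in Mb = 5 * 8 = 40 Mb
Throughput = 40 / 4 Mbps
Throughput = 10 Mbps

10


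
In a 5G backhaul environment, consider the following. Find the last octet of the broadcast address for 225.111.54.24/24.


Given: IP = 225.111.54.24, prefix = /24
Host bits = 32 - 24 = 8
Network last octet = 24 AND mask = 0
Host part size = 2^8 - 1 = 255
Broadcast last octet = 0 OR 255 = 255

255


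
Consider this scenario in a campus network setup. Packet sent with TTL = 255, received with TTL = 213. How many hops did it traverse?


Given: initial TTL = 255, received TTL = 213
Hops = initial TTL - received TTL
Hops = 255 - 213 = 42

42


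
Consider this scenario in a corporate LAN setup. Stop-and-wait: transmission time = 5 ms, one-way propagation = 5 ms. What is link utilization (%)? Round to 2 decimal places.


Given: Ttrans = 5 ms, Tprop = 5 ms
RTT = 2 * Tprop = 2 * 5 = 10 ms
U = Ttrans / (Ttrans + RTT)
U = 5 / (5 + 10)
U = 5 / 15 = 0.333333
U% = 33.33%

33.33


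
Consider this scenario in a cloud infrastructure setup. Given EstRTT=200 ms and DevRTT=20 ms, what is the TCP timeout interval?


Given: EstRTT = 200 ms, DevRTT = 20 ms
Timeout = EstRTT + 4 * DevRTT
4 * DevRTT = 4 * 20 = 80
Timeout = 200 + 80 = 280 ms

280


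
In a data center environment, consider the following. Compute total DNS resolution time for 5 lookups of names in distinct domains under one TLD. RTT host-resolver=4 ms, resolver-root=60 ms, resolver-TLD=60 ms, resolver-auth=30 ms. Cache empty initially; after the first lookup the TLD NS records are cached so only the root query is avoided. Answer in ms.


Lookup 1 (cold cache): local + root + TLD + auth = 4 + 60 + 60 + 30 = 154 ms
Lookups 2..5 (TLD NS cached -> skip root; new domain -> still ask TLD and auth): local + TLD + auth = 4 + 60 + 30 = 94 ms each
Remaining 4 lookups: 4 * 94 = 376 ms
Total = 154 + 376 = 530 ms

530


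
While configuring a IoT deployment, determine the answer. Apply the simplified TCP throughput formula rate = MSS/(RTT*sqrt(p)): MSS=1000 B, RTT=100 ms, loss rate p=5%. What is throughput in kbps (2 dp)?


Given: MSS = 1000 bytes, RTT = 100 ms, loss = 5%
RTT in seconds = 100 / 1000 = 0.1
Loss rate = 5% = 0.05
sqrt(loss) = sqrt(0.05) = 0.223606797750
Throughput (bytes/s) = 1000 / (0.1 * 0.223606797750) = 44721.3595
Throughput (kbps) = 44721.3595 * 8 / 1000 = 357.770876 -> 357.77 kbps (2 dp)

357.77


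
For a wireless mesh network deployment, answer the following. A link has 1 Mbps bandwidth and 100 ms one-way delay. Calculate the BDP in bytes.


Given: bandwidth = 1 Mbps, delay = 100 ms
BDP in bits = 1 * 10^6 * 100 / 1000
BDP in bits = 100000
BDP in bytes = 100000 / 8 = 12500

12500


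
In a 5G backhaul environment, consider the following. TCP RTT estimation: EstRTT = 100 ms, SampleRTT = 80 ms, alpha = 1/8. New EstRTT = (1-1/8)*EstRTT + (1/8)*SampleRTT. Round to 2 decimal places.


Given: EstRTT = 100 ms, SampleRTT = 80 ms, alpha = 1/8
New EstRTT = (1 - alpha) * EstRTT + alpha * SampleRTT
(7/8) * 100 = 87.5
(1/8) * 80 = 10
New EstRTT = 87.5 + 10 = 97.5 ms -> 97.50 ms (2 dp)

97.50


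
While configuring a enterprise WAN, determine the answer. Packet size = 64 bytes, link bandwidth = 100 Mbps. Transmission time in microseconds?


Given: packet = 64 bytes, bandwidth = 100 Mbps
Packet in bits = 64 * 8 = 512 bits
Bandwidth = 100 * 10^6 = 100000000 bps
Time = 512 / 100000000 seconds
Time in us = 512 * 10^6 / 100000000 = 5.12

5.12


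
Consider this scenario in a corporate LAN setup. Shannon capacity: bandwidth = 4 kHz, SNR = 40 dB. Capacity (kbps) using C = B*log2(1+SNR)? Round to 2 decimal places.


Given: B = 4 kHz, SNR = 40 dB
SNR linear = 10^(40/10) = 10000
1 + SNR = 10001
log2(10001) = 13.2878566418
C = 4 * 1000 * 13.2878566418 = 53151.4266 bps
C = 53.151427 kbps -> 53.15 kbps (2 dp)

53.15


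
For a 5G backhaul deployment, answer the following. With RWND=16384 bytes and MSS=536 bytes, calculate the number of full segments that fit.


Given: RWND = 16384 bytes, MSS = 536 bytes
Full segments = floor(RWND / MSS)
Full segments = floor(16384 / 536)
Full segments = floor(30.5672) = 30

30


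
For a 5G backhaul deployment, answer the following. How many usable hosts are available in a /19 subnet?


Given: subnet mask /19
Host bits = 32 - 19 = 13
Total addresses = 2^13 = 8192
Usable hosts = 8192 - 2 (network + broadcast) = 8190

8190


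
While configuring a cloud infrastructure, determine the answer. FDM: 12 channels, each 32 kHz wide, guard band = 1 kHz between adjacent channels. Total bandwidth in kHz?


Given: 12 channels, 32 kHz each, guard = 1 kHz
Channel bandwidth = 12 * 32 = 384 kHz
Guard bands = 11 gaps * 1 kHz = 11 kHz
Total = 384 + 11 = 395 kHz

395


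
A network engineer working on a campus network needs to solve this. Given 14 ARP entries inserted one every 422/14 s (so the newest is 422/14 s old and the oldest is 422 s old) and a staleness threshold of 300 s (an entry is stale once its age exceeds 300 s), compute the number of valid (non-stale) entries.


Ages are k * 422/14 s for k = 1..14 (spacing = 30.1429 s).
Entry k is valid iff k * 422/14 <= 300 iff k <= 14 * 300 / 422 = 9.9526
n_valid = floor(9.9526) = 9
(n_stale = 14 - 9 = 5)

9


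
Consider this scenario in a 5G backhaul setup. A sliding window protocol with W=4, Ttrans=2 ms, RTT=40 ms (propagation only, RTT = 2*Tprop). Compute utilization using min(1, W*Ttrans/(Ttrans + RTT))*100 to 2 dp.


Given: W = 4, Ttrans = 2 ms, RTT = 40 ms (= 2 * Tprop, Tprop = 20 ms)
Cycle time = Ttrans + RTT = 2 + 40 = 42 ms (first packet sent until its ACK returns)
W * Ttrans = 4 * 2 = 8 ms of sending per cycle
W * Ttrans / (Ttrans + RTT) = 8 / 42 = 0.190476
U = min(1, 0.190476) = 0.190476
U% = 19.05%

19.05


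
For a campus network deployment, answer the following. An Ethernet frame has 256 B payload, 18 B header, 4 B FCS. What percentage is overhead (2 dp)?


Given: payload = 256 B, header = 18 B, trailer = 4 B
Overhead bytes = header + trailer = 18 + 4 = 22
Total frame = payload + overhead = 256 + 22 = 278
Overhead % = 22 / 278 * 100 = 7.9137% -> 7.91% (2 dp)

7.91


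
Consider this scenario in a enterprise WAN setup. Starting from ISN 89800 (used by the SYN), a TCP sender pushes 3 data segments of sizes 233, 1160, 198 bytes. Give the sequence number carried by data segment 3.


The SYN occupies sequence number ISN = 89800, so the first data byte is ISN + 1 = 89801.
SEQ of data segment i = (ISN + 1) + sum of payload sizes of segments 1..i-1.
Segment 1: SEQ = 89801, payload = 233 bytes
Segment 2: SEQ = 90034, payload = 1160 bytes
Segment 3: SEQ = 91194, payload = 198 bytes
SEQ of segment 3 = 89801 + 233 + 1160 = 91194

91194


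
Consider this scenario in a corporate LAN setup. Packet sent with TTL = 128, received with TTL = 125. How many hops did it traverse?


Given: initial TTL = 128, received TTL = 125
Hops = initial TTL - received TTL
Hops = 128 - 125 = 3

3


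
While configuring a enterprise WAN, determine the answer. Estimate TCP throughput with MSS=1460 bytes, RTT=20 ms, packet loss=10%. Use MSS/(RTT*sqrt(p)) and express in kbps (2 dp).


Given: MSS = 1460 bytes, RTT = 20 ms, loss = 10%
RTT in seconds = 20 / 1000 = 0.02
Loss rate = 10% = 0.1
sqrt(loss) = sqrt(0.1) = 0.316227766017
Throughput (bytes/s) = 1460 / (0.02 * 0.316227766017) = 230846.2692
Throughput (kbps) = 230846.2692 * 8 / 1000 = 1846.770154 -> 1846.77 kbps (2 dp)

1846.77


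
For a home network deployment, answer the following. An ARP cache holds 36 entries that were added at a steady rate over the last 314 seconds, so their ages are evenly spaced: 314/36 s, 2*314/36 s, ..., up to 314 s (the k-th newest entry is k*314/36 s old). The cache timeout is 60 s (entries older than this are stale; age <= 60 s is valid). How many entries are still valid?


Ages are k * 314/36 s for k = 1..36 (spacing = 8.7222 s).
Entry k is valid iff k * 314/36 <= 60 iff k <= 36 * 60 / 314 = 6.8790
n_valid = floor(6.8790) = 6
(n_stale = 36 - 6 = 30)

6


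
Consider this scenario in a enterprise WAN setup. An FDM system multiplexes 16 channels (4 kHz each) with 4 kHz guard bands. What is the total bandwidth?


Given: 16 channels, 4 kHz each, guard = 4 kHz
Channel bandwidth = 16 * 4 = 64 kHz
Guard bands = 15 gaps * 4 kHz = 60 kHz
Total = 64 + 60 = 124 kHz

124


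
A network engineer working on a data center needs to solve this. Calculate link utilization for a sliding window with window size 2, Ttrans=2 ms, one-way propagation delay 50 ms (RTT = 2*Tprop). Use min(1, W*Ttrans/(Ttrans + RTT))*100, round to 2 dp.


Given: W = 2, Ttrans = 2 ms, RTT = 100 ms (= 2 * Tprop, Tprop = 50 ms)
Cycle time = Ttrans + RTT = 2 + 100 = 102 ms (first packet sent until its ACK returns)
W * Ttrans = 2 * 2 = 4 ms of sending per cycle
W * Ttrans / (Ttrans + RTT) = 4 / 102 = 0.039216
U = min(1, 0.039216) = 0.039216
U% = 3.92%

3.92


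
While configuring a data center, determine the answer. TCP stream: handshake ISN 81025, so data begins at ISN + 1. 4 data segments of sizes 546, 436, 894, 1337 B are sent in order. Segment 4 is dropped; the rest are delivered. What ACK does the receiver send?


SYN uses sequence number 81025; first data byte = ISN + 1 = 81026.
Segment 1: SEQ = 81026, len = 546 B, covers [81026, 81571]
Segment 2: SEQ = 81572, len = 436 B, covers [81572, 82007]
Segment 3: SEQ = 82008, len = 894 B, covers [82008, 82901]
Segment 4: SEQ = 82902, len = 1337 B, covers [82902, 84238] [LOST]
In-order data received: bytes [81026, 82901] (segments 1..3).
Segment 4 missing -> gap begins at byte 82902.
Cumulative ACK = next expected in-order byte = 81026 + 546 + 436 + 894 = 82902

82902


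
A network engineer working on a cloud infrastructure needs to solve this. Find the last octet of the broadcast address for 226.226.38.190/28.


Given: IP = 226.226.38.190, prefix = /28
Host bits = 32 - 28 = 4
Network last octet = 190 AND mask = 176
Host part size = 2^4 - 1 = 15
Broadcast last octet = 176 OR 15 = 191

191


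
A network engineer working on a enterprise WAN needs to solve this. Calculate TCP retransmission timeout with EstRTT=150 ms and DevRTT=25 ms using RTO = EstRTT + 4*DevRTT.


Given: EstRTT = 150 ms, DevRTT = 25 ms
Timeout = EstRTT + 4 * DevRTT
4 * DevRTT = 4 * 25 = 100
Timeout = 150 + 100 = 250 ms

250


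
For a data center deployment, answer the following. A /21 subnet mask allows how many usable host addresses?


Given: subnet mask /21
Host bits = 32 - 21 = 11
Total addresses = 2^11 = 2048
Usable hosts = 2048 - 2 (network + broadcast) = 2046

2046


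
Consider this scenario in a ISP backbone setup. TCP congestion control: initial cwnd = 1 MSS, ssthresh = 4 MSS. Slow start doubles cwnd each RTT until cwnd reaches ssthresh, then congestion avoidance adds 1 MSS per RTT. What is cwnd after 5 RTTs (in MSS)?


RTT 0: cwnd = 1 MSS (initial)
RTT 1: cwnd = 2 MSS (slow start, doubled)
RTT 2: cwnd = 4 MSS (slow start, doubled)
RTT 3: cwnd = 5 MSS (congestion avoidance, +1)
RTT 4: cwnd = 6 MSS (congestion avoidance, +1)
RTT 5: cwnd = 7 MSS (congestion avoidance, +1)

7


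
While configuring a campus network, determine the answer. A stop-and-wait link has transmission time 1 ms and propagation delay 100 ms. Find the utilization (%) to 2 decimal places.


Given: Ttrans = 1 ms, Tprop = 100 ms
RTT = 2 * Tprop = 2 * 100 = 200 ms
U = Ttrans / (Ttrans + RTT)
U = 1 / (1 + 200)
U = 1 / 201 = 0.004975
U% = 0.50%

0.50


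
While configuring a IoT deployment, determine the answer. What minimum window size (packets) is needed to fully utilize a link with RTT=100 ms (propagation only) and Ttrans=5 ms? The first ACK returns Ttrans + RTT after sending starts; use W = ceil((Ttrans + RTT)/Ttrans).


Given: Ttrans = 5 ms, RTT = 100 ms (= 2 * Tprop, Tprop = 50 ms)
Time until first ACK returns = Ttrans + RTT = 5 + 100 = 105 ms
Need W * Ttrans >= Ttrans + RTT  ->  W >= (Ttrans + RTT) / Ttrans
(Ttrans + RTT) / Ttrans = 105 / 5 = 21
W_min = ceil(21) = 21

21


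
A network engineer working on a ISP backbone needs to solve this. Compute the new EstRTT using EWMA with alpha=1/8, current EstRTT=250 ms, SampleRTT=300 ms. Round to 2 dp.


Given: EstRTT = 250 ms, SampleRTT = 300 ms, alpha = 1/8
New EstRTT = (1 - alpha) * EstRTT + alpha * SampleRTT
(7/8) * 250 = 218.75
(1/8) * 300 = 37.5
New EstRTT = 218.75 + 37.5 = 256.25 ms -> 256.25 ms (2 dp)

256.25


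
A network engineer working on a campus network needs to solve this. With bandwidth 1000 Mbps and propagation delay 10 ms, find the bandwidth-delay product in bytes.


Given: bandwidth = 1000 Mbps, delay = 10 ms
BDP in bits = 1000 * 10^6 * 10 / 1000
BDP in bits = 10000000
BDP in bytes = 10000000 / 8 = 1250000

1250000


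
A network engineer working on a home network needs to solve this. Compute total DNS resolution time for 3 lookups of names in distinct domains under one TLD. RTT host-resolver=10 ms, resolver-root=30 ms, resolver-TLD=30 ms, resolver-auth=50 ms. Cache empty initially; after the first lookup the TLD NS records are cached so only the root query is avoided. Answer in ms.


Lookup 1 (cold cache): local + root + TLD + auth = 10 + 30 + 30 + 50 = 120 ms
Lookups 2..3 (TLD NS cached -> skip root; new domain -> still ask TLD and auth): local + TLD + auth = 10 + 30 + 50 = 90 ms each
Remaining 2 lookups: 2 * 90 = 180 ms
Total = 120 + 180 = 300 ms

300


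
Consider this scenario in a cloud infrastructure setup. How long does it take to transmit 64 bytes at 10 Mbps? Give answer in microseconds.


Given: packet = 64 bytes, bandwidth = 10 Mbps
Packet in bits = 64 * 8 = 512 bits
Bandwidth = 10 * 10^6 = 10000000 bps
Time = 512 / 10000000 seconds
Time in us = 512 * 10^6 / 10000000 = 51.2

51.2


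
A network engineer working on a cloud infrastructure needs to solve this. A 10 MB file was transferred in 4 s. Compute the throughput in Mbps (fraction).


Given: file = 10 MB, time = 4 s
File in Mb = 10 * 8 = 80 Mb
Throughput = 80 / 4 Mbps
Throughput = 20 Mbps

20


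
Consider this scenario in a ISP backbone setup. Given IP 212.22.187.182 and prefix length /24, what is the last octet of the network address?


Given: IP = 212.22.187.182, prefix = /24
Subnet mask = 255.255.255.0
Last octet of IP: 182
Last octet of mask: 0
Network last octet = 182 AND 0 = 0

0


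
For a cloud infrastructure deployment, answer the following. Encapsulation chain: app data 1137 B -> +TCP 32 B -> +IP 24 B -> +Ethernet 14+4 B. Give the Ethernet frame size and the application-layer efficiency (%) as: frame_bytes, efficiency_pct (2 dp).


TCP segment = 1137 + 32 = 1169 B
IP packet = 1169 + 24 = 1193 B
Ethernet frame = 1193 + 14 + 4 = 1211 B
Efficiency = app / frame = 1137 / 1211 = 0.938893 = 93.8893% -> 93.89% (2 dp)

1211, 93.89


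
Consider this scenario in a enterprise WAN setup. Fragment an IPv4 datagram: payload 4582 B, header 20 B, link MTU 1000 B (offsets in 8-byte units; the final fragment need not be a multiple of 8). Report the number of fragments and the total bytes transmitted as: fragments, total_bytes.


Max data per non-final fragment = floor((MTU - header)/8)*8 = floor((1000 - 20)/8)*8 = floor(980/8)*8 = 976 B
Final fragment needs no 8-byte alignment: it can carry up to MTU - header = 980 B
Non-final fragments needed = ceil((payload - 980) / 976) = ceil(3602/976) = ceil(3.6906) = 4
Number of fragments = 4 + 1 = 5
Fragment sizes (data): 4 * 976 B + 678 B (last, 678 <= 980 OK)
Total bytes sent = payload + n_frags * header = 4582 + 5*20 = 4582 + 100 = 4682 B

5, 4682


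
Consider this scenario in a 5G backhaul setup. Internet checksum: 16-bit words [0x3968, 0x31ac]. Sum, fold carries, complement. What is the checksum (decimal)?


Given words: [0x3968, 0x31ac]
Step 1: Sum all words
Raw sum = 14696 + 12716 = 27412
One's complement = ~27412 & 0xFFFF = 38123

38123


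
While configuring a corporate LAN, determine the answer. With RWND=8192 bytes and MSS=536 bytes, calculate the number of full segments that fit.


Given: RWND = 8192 bytes, MSS = 536 bytes
Full segments = floor(RWND / MSS)
Full segments = floor(8192 / 536)
Full segments = floor(15.2836) = 15

15


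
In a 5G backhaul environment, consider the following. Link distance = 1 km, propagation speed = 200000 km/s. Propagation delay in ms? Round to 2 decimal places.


Given: distance = 1 km, speed = 200000 km/s
Delay = distance / speed = 1 / 200000 seconds
Delay in ms = 1 * 1000 / 200000
Delay = 0.0050 ms
Rounded to 2 dp = 0.01 ms

0.01


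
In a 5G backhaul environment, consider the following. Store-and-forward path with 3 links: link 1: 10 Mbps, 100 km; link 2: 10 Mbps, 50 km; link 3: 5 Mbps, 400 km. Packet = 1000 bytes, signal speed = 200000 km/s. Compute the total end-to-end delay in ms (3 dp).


Packet = 1000 bytes = 8000 bits. Store-and-forward: sum (t_trans + t_prop) per link.
Link 1: t_trans = 8000/(10*10^6) s = 0.8000 ms; t_prop = 100/200000 s = 0.5000 ms; subtotal = 1.3000 ms
Link 2: t_trans = 8000/(10*10^6) s = 0.8000 ms; t_prop = 50/200000 s = 0.2500 ms; subtotal = 1.0500 ms
Link 3: t_trans = 8000/(5*10^6) s = 1.6000 ms; t_prop = 400/200000 s = 2.0000 ms; subtotal = 3.6000 ms
End-to-end = 1.3000 + 1.0500 + 3.6000 = 5.9500 ms -> 5.950 ms (3 dp)

5.950
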